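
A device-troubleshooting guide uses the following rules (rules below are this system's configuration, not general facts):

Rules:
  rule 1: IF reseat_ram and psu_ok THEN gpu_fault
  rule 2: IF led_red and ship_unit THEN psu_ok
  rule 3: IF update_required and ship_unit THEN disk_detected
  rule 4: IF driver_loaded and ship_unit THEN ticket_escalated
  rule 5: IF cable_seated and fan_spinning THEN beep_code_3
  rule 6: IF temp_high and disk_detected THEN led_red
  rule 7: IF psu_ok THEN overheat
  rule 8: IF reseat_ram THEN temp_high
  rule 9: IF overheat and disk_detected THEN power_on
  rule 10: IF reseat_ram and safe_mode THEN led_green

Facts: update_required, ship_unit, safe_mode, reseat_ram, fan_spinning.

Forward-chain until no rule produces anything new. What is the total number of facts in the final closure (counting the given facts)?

13

Round 1 — rule 3, rule 8, rule 10, derive disk_detected, temp_high, led_green.
Round 2 — rule 6, derive led_red.
Round 3 — rule 2, derive psu_ok.
Round 4 — rule 1, rule 7, derive gpu_fault, overheat.
Round 5 — rule 9, derive power_on.
Closure: {disk_detected, fan_spinning, gpu_fault, led_green, led_red, overheat, power_on, psu_ok, reseat_ram, safe_mode, ship_unit, temp_high, update_required} — 13 facts.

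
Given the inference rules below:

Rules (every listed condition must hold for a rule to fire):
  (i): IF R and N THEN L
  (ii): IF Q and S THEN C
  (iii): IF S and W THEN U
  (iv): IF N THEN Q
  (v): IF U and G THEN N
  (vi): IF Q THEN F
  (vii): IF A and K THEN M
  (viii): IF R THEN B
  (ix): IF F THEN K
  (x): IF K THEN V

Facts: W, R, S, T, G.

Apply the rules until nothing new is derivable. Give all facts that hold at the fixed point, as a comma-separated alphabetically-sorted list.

Round 1 — (iii), (viii), derive U, B.
Round 2 — (v), derive N.
Round 3 — (i), (iv), derive L, Q.
Round 4 — (ii), (vi), derive C, F.
Round 5 — (ix), derive K.
Round 6 — (x), derive V.

B, C, F, G, K, L, N, Q, R, S, T, U, V, W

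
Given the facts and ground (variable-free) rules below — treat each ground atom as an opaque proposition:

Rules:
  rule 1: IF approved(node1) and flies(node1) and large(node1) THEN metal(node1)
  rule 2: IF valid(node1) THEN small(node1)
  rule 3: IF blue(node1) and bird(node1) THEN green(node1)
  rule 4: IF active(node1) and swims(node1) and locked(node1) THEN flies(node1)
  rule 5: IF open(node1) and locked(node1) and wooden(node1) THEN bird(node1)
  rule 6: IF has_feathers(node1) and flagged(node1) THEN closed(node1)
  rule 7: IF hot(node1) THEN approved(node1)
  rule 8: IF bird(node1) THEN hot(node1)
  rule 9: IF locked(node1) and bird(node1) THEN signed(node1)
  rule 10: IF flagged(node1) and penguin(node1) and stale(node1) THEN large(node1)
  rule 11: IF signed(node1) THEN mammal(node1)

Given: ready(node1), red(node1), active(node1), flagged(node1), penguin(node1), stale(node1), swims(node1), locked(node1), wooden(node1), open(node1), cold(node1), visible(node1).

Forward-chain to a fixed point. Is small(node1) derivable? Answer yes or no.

no

Round 1 — rule 4, rule 5, rule 10, derive flies(node1), bird(node1), large(node1).
Round 2 — rule 8, rule 9, derive hot(node1), signed(node1).
Round 3 — rule 7, rule 11, derive approved(node1), mammal(node1).
Round 4 — rule 1, derive metal(node1).
Fixed point reached. small(node1) is concluded only by rule 2; rule 2 needs valid(node1) (never derived).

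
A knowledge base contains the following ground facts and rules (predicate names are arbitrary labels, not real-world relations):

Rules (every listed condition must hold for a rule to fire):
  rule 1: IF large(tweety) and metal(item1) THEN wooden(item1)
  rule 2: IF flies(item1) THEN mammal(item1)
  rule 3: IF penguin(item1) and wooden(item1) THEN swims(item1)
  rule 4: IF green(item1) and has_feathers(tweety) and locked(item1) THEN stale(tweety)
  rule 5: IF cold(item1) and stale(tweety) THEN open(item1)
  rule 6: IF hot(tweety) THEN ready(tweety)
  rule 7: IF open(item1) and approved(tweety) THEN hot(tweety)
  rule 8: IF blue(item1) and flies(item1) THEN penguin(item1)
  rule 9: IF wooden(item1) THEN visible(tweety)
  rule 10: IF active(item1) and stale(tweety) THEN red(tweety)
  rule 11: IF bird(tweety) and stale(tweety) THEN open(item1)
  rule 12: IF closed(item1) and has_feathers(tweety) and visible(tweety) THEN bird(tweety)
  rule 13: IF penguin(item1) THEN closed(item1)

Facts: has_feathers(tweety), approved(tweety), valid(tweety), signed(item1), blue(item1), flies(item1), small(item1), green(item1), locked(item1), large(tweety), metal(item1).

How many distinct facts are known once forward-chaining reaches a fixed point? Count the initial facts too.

22

Round 1 fires rule 1, rule 2, rule 4, rule 8, giving wooden(item1), mammal(item1), stale(tweety), penguin(item1).
Round 2 fires rule 3, rule 9, rule 13, giving swims(item1), visible(tweety), closed(item1).
Round 3 fires rule 12, giving bird(tweety).
Round 4 fires rule 11, giving open(item1).
Round 5 fires rule 7, giving hot(tweety).
Round 6 fires rule 6, giving ready(tweety).
Closure: {approved(tweety), bird(tweety), blue(item1), closed(item1), flies(item1), green(item1), has_feathers(tweety), hot(tweety), large(tweety), locked(item1), mammal(item1), metal(item1), open(item1), penguin(item1), ready(tweety), signed(item1), small(item1), stale(tweety), swims(item1), valid(tweety), visible(tweety), wooden(item1)} — 22 facts.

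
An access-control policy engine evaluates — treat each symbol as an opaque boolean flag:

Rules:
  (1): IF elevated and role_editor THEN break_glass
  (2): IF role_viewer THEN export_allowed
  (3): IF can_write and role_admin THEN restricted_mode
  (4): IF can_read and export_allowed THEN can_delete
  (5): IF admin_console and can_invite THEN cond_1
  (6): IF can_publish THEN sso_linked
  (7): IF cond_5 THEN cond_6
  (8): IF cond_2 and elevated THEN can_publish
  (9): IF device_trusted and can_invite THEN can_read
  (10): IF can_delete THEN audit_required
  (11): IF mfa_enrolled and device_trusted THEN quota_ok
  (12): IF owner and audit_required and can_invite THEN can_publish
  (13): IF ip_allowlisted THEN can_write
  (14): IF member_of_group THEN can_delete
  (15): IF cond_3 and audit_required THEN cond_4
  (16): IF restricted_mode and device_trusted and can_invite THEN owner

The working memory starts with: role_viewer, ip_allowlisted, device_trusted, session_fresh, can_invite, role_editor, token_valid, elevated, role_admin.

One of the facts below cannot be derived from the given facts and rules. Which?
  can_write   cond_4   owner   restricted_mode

[1] (1) [IF elevated and role_editor THEN break_glass]; (2) [IF role_viewer THEN export_allowed]; (9) [IF device_trusted and can_invite THEN can_read]; (13) [IF ip_allowlisted THEN can_write]. ⇒ new: break_glass, export_allowed, can_read, can_write.
[2] (3) [IF can_write and role_admin THEN restricted_mode]; (4) [IF can_read and export_allowed THEN can_delete]. ⇒ new: restricted_mode, can_delete.
[3] (10) [IF can_delete THEN audit_required]; (16) [IF restricted_mode and device_trusted and can_invite THEN owner]. ⇒ new: audit_required, owner.
[4] (12) [IF owner and audit_required and can_invite THEN can_publish]. ⇒ new: can_publish.
[5] (6) [IF can_publish THEN sso_linked]. ⇒ new: sso_linked.
Derived: owner (round 3), can_write (round 1), restricted_mode (round 2). cond_4 never appears in any round.

cond_4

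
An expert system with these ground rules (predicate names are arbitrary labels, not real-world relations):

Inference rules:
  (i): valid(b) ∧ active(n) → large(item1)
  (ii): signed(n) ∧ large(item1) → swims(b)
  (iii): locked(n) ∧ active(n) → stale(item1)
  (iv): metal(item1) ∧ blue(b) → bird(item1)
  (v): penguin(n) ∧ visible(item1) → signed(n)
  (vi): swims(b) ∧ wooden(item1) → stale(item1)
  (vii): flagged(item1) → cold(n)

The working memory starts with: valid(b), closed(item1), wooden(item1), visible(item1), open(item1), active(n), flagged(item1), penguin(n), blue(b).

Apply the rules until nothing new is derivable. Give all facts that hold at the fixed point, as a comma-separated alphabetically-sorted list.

Round 1: (i) [valid(b) ∧ active(n) → large(item1)]; (v) [penguin(n) ∧ visible(item1) → signed(n)]; (vii) [flagged(item1) → cold(n)]. Adds large(item1), signed(n), cold(n).
Round 2: (ii) [signed(n) ∧ large(item1) → swims(b)]. Adds swims(b).
Round 3: (vi) [swims(b) ∧ wooden(item1) → stale(item1)]. Adds stale(item1).

active(n), blue(b), closed(item1), cold(n), flagged(item1), large(item1), open(item1), penguin(n), signed(n), stale(item1), swims(b), valid(b), visible(item1), wooden(item1)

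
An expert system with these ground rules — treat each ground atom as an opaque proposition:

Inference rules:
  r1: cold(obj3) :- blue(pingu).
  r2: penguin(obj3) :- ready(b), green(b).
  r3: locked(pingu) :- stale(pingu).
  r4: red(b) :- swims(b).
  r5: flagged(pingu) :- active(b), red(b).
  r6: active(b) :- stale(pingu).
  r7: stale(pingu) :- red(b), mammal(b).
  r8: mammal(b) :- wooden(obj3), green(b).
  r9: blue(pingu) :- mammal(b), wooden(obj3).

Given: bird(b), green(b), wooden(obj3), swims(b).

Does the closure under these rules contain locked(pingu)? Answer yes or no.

yes

Round 1: r4 [red(b) :- swims(b).]; r8 [mammal(b) :- wooden(obj3), green(b).]. Adds red(b), mammal(b).
Round 2: r7 [stale(pingu) :- red(b), mammal(b).]; r9 [blue(pingu) :- mammal(b), wooden(obj3).]. Adds stale(pingu), blue(pingu).
Round 3: r1 [cold(obj3) :- blue(pingu).]; r3 [locked(pingu) :- stale(pingu).]; r6 [active(b) :- stale(pingu).]. Adds cold(obj3), locked(pingu), active(b).
Round 4: r5 [flagged(pingu) :- active(b), red(b).]. Adds flagged(pingu).
locked(pingu) appears in round 3, so it is derivable.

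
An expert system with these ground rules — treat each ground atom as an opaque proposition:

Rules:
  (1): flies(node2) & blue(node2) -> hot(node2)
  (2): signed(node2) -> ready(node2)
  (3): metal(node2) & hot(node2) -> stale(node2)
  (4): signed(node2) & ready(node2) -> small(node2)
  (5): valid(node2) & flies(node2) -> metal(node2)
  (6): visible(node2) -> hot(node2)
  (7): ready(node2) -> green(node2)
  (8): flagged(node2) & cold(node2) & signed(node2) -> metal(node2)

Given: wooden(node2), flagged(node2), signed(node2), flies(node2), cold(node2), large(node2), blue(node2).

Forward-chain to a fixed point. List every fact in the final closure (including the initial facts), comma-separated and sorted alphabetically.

blue(node2), cold(node2), flagged(node2), flies(node2), green(node2), hot(node2), large(node2), metal(node2), ready(node2), signed(node2), small(node2), stale(node2), wooden(node2)

Round 1 — (1), (2), (8), derive hot(node2), ready(node2), metal(node2).
Round 2 — (3), (4), (7), derive stale(node2), small(node2), green(node2).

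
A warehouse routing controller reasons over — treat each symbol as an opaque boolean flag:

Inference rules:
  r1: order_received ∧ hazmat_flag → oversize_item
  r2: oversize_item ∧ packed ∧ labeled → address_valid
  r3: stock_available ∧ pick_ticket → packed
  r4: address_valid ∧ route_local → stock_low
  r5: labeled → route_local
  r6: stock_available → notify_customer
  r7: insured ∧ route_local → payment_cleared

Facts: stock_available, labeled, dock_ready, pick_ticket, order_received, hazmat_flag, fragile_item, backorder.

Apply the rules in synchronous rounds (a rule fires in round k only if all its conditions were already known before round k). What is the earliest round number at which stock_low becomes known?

[1] r1 [order_received ∧ hazmat_flag → oversize_item]; r3 [stock_available ∧ pick_ticket → packed]; r5 [labeled → route_local]; r6 [stock_available → notify_customer]. ⇒ new: oversize_item, packed, route_local, notify_customer.
[2] r2 [oversize_item ∧ packed ∧ labeled → address_valid]. ⇒ new: address_valid.
[3] r4 [address_valid ∧ route_local → stock_low]. ⇒ new: stock_low.
stock_low first appears in round 3.

3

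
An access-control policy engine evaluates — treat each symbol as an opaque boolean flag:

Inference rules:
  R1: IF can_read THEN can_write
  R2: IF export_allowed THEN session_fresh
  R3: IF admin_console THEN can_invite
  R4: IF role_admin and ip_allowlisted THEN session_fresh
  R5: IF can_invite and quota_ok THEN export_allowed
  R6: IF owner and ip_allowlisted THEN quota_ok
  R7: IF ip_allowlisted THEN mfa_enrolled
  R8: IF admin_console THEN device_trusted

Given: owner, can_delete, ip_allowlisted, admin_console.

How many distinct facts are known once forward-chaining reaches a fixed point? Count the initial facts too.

Round 1 fires R3, R6, R7, R8, giving can_invite, quota_ok, mfa_enrolled, device_trusted.
Round 2 fires R5, giving export_allowed.
Round 3 fires R2, giving session_fresh.
Closure: {admin_console, can_delete, can_invite, device_trusted, export_allowed, ip_allowlisted, mfa_enrolled, owner, quota_ok, session_fresh} — 10 facts.

10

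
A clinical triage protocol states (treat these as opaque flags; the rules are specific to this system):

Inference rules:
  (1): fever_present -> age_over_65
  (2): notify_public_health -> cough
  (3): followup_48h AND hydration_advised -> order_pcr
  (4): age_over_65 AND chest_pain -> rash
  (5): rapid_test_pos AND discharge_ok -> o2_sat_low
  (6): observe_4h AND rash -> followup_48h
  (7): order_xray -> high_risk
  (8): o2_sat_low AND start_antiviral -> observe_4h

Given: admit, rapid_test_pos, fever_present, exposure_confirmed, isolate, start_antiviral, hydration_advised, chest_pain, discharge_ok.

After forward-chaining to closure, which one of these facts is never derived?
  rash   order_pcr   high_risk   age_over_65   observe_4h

Round 1 fires (1), (5), giving age_over_65, o2_sat_low.
Round 2 fires (4), (8), giving rash, observe_4h.
Round 3 fires (6), giving followup_48h.
Round 4 fires (3), giving order_pcr.
Derived: rash (round 2), observe_4h (round 2), age_over_65 (round 1), order_pcr (round 4). high_risk never appears in any round.

high_risk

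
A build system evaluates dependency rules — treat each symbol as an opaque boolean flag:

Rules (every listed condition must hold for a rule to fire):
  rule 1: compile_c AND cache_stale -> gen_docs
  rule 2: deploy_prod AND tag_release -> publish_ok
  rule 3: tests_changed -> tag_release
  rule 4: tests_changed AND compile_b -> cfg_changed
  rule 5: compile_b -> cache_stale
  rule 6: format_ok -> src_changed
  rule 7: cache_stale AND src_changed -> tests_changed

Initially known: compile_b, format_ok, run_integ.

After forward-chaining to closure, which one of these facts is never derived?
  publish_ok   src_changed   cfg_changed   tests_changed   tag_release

Round 1: rule 5 [compile_b -> cache_stale]; rule 6 [format_ok -> src_changed]. New: cache_stale, src_changed.
Round 2: rule 7 [cache_stale AND src_changed -> tests_changed]. New: tests_changed.
Round 3: rule 3 [tests_changed -> tag_release]; rule 4 [tests_changed AND compile_b -> cfg_changed]. New: tag_release, cfg_changed.
Derived: tag_release (round 3), tests_changed (round 2), src_changed (round 1), cfg_changed (round 3). publish_ok never appears in any round.

publish_ok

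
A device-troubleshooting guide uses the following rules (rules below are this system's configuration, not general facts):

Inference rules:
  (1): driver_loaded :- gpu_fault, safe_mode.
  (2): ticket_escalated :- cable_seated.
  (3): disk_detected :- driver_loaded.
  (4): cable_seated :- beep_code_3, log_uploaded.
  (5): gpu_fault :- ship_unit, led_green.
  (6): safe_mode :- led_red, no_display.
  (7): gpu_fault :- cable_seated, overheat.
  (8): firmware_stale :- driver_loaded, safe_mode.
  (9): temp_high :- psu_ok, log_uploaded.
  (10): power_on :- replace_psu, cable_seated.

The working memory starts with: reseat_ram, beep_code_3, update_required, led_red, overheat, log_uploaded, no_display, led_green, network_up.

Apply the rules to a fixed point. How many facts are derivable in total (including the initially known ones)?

16

Round 1 — (4), (6), derive cable_seated, safe_mode.
Round 2 — (2), (7), derive ticket_escalated, gpu_fault.
Round 3 — (1), derive driver_loaded.
Round 4 — (3), (8), derive disk_detected, firmware_stale.
Closure: {beep_code_3, cable_seated, disk_detected, driver_loaded, firmware_stale, gpu_fault, led_green, led_red, log_uploaded, network_up, no_display, overheat, reseat_ram, safe_mode, ticket_escalated, update_required} — 16 facts.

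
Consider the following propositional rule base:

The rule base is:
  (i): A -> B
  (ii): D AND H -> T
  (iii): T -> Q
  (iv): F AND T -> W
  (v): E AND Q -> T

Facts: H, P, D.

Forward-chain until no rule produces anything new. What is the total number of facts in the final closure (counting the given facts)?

Round 1 fires (ii), giving T.
Round 2 fires (iii), giving Q.
Closure: {D, H, P, Q, T} — 5 facts.

5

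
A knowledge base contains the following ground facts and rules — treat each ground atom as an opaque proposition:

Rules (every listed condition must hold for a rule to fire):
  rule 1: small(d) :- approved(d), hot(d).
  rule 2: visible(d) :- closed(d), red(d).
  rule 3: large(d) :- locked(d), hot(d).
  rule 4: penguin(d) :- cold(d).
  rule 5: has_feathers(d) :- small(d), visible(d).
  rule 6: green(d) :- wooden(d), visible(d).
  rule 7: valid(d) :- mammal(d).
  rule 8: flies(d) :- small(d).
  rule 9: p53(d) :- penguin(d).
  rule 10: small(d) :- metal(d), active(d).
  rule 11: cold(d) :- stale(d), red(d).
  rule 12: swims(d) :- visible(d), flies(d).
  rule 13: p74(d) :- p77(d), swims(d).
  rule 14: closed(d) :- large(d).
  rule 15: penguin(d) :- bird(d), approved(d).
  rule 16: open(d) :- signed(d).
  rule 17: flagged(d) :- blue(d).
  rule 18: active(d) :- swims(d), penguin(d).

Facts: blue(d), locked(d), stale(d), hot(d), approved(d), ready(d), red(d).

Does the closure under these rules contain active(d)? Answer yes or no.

yes

Round 1: rule 1 [small(d) :- approved(d), hot(d).]; rule 3 [large(d) :- locked(d), hot(d).]; rule 11 [cold(d) :- stale(d), red(d).]; rule 17 [flagged(d) :- blue(d).]. New: small(d), large(d), cold(d), flagged(d).
Round 2: rule 4 [penguin(d) :- cold(d).]; rule 8 [flies(d) :- small(d).]; rule 14 [closed(d) :- large(d).]. New: penguin(d), flies(d), closed(d).
Round 3: rule 2 [visible(d) :- closed(d), red(d).]; rule 9 [p53(d) :- penguin(d).]. New: visible(d), p53(d).
Round 4: rule 5 [has_feathers(d) :- small(d), visible(d).]; rule 12 [swims(d) :- visible(d), flies(d).]. New: has_feathers(d), swims(d).
Round 5: rule 18 [active(d) :- swims(d), penguin(d).]. New: active(d).
active(d) appears in round 5, so it is derivable.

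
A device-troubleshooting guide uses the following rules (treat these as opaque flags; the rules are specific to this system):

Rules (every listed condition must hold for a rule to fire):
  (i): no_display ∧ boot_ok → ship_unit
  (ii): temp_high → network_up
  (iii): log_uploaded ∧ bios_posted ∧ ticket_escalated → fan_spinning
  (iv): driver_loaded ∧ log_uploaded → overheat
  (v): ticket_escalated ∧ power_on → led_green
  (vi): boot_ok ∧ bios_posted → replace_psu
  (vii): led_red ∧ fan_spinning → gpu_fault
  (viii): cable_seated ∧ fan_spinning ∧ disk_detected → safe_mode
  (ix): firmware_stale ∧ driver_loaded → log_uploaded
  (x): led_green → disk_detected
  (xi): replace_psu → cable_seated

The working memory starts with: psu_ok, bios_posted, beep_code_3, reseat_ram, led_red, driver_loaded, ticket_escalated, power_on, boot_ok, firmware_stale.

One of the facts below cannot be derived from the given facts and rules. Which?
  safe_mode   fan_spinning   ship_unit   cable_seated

ship_unit

[1] (v) [ticket_escalated ∧ power_on → led_green]; (vi) [boot_ok ∧ bios_posted → replace_psu]; (ix) [firmware_stale ∧ driver_loaded → log_uploaded]. ⇒ new: led_green, replace_psu, log_uploaded.
[2] (iii) [log_uploaded ∧ bios_posted ∧ ticket_escalated → fan_spinning]; (iv) [driver_loaded ∧ log_uploaded → overheat]; (x) [led_green → disk_detected]; (xi) [replace_psu → cable_seated]. ⇒ new: fan_spinning, overheat, disk_detected, cable_seated.
[3] (vii) [led_red ∧ fan_spinning → gpu_fault]; (viii) [cable_seated ∧ fan_spinning ∧ disk_detected → safe_mode]. ⇒ new: gpu_fault, safe_mode.
Derived: fan_spinning (round 2), cable_seated (round 2), safe_mode (round 3). ship_unit never appears in any round.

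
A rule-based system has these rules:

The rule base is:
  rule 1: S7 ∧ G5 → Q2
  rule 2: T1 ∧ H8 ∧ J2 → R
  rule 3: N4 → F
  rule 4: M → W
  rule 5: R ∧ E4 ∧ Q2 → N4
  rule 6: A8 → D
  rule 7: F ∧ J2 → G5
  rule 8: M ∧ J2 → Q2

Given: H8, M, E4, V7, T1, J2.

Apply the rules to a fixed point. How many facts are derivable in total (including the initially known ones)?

12

Round 1 — rule 2, rule 4, rule 8, derive R, W, Q2.
Round 2 — rule 5, derive N4.
Round 3 — rule 3, derive F.
Round 4 — rule 7, derive G5.
Closure: {E4, F, G5, H8, J2, M, N4, Q2, R, T1, V7, W} — 12 facts.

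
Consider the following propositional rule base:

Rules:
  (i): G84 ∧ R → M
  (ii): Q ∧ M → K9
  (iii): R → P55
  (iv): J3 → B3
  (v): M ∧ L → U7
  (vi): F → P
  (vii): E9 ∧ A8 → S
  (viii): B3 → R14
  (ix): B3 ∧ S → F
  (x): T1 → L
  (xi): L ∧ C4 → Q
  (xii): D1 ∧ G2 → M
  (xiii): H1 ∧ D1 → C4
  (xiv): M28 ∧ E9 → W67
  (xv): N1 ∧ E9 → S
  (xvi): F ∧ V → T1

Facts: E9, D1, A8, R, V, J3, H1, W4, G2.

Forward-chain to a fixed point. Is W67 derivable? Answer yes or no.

no

[1] (iii) [R → P55]; (iv) [J3 → B3]; (vii) [E9 ∧ A8 → S]; (xii) [D1 ∧ G2 → M]; (xiii) [H1 ∧ D1 → C4]. ⇒ new: P55, B3, S, M, C4.
[2] (viii) [B3 → R14]; (ix) [B3 ∧ S → F]. ⇒ new: R14, F.
[3] (vi) [F → P]; (xvi) [F ∧ V → T1]. ⇒ new: P, T1.
[4] (x) [T1 → L]. ⇒ new: L.
[5] (v) [M ∧ L → U7]; (xi) [L ∧ C4 → Q]. ⇒ new: U7, Q.
[6] (ii) [Q ∧ M → K9]. ⇒ new: K9.
Fixed point reached. W67 is concluded only by (xiv); (xiv) needs M28 (never derived).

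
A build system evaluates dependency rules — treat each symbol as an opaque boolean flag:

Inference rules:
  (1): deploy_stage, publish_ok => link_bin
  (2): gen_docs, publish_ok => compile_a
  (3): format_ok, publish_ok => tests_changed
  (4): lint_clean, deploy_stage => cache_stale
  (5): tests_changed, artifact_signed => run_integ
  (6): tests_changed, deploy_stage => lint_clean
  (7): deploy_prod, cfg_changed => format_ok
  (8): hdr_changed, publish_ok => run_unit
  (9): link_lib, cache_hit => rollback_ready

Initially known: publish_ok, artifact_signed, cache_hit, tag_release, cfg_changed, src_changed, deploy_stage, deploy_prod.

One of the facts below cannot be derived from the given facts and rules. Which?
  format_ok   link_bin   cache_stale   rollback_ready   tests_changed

rollback_ready

Round 1: (1) [deploy_stage, publish_ok => link_bin]; (7) [deploy_prod, cfg_changed => format_ok]. New: link_bin, format_ok.
Round 2: (3) [format_ok, publish_ok => tests_changed]. New: tests_changed.
Round 3: (5) [tests_changed, artifact_signed => run_integ]; (6) [tests_changed, deploy_stage => lint_clean]. New: run_integ, lint_clean.
Round 4: (4) [lint_clean, deploy_stage => cache_stale]. New: cache_stale.
Derived: format_ok (round 1), cache_stale (round 4), tests_changed (round 2), link_bin (round 1). rollback_ready never appears in any round.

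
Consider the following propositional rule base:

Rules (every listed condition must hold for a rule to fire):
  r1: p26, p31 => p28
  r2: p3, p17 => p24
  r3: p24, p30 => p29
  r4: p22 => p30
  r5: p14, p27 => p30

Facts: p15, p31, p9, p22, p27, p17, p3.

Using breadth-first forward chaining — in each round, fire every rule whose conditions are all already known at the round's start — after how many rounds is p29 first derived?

2

[1] r2 [p3, p17 => p24]; r4 [p22 => p30]. ⇒ new: p24, p30.
[2] r3 [p24, p30 => p29]. ⇒ new: p29.
p29 first appears in round 2.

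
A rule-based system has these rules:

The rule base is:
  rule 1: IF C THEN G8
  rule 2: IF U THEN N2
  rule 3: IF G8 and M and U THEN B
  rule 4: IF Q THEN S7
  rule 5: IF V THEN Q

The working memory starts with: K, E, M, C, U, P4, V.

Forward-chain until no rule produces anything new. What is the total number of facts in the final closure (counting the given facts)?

Round 1 fires rule 1, rule 2, rule 5, giving G8, N2, Q.
Round 2 fires rule 3, rule 4, giving B, S7.
Closure: {B, C, E, G8, K, M, N2, P4, Q, S7, U, V} — 12 facts.

12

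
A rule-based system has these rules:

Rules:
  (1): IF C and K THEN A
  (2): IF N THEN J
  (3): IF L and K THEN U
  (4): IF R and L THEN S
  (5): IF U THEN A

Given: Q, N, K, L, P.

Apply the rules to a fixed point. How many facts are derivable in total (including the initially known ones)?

[1] (2) [IF N THEN J]; (3) [IF L and K THEN U]. ⇒ new: J, U.
[2] (5) [IF U THEN A]. ⇒ new: A.
Closure: {A, J, K, L, N, P, Q, U} — 8 facts.

8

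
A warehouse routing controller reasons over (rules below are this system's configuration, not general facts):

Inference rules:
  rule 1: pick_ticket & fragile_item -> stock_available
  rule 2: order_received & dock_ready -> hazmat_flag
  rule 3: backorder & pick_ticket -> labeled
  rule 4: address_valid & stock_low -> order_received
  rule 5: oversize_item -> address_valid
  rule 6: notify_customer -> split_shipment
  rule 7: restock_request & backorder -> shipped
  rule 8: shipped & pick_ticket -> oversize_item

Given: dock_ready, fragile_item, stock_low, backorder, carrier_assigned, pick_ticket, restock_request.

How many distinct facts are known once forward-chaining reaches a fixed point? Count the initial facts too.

Round 1 fires rule 1, rule 3, rule 7, giving stock_available, labeled, shipped.
Round 2 fires rule 8, giving oversize_item.
Round 3 fires rule 5, giving address_valid.
Round 4 fires rule 4, giving order_received.
Round 5 fires rule 2, giving hazmat_flag.
Closure: {address_valid, backorder, carrier_assigned, dock_ready, fragile_item, hazmat_flag, labeled, order_received, oversize_item, pick_ticket, restock_request, shipped, stock_available, stock_low} — 14 facts.

14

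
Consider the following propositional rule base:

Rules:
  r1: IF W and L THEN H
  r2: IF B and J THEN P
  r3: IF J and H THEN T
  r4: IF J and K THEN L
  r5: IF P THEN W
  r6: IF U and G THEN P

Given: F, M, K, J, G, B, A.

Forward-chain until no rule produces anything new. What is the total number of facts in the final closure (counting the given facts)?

12

[1] r2 [IF B and J THEN P]; r4 [IF J and K THEN L]. ⇒ new: P, L.
[2] r5 [IF P THEN W]. ⇒ new: W.
[3] r1 [IF W and L THEN H]. ⇒ new: H.
[4] r3 [IF J and H THEN T]. ⇒ new: T.
Closure: {A, B, F, G, H, J, K, L, M, P, T, W} — 12 facts.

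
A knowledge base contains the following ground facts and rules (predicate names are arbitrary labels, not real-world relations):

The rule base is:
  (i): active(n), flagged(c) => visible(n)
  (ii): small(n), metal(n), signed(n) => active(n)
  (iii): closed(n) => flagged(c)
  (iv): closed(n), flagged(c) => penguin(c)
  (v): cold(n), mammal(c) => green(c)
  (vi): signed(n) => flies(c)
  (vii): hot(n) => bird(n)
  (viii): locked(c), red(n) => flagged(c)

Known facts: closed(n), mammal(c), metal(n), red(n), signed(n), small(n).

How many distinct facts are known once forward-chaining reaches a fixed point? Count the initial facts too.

11

Round 1 — (ii), (iii), (vi), derive active(n), flagged(c), flies(c).
Round 2 — (i), (iv), derive visible(n), penguin(c).
Closure: {active(n), closed(n), flagged(c), flies(c), mammal(c), metal(n), penguin(c), red(n), signed(n), small(n), visible(n)} — 11 facts.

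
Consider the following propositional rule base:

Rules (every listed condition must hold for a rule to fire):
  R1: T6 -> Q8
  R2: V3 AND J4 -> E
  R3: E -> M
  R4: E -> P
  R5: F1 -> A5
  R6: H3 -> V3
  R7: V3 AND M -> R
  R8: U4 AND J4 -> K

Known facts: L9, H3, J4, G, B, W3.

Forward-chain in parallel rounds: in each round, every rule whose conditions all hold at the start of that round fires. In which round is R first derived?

4

Round 1 fires R6, giving V3.
Round 2 fires R2, giving E.
Round 3 fires R3, R4, giving M, P.
Round 4 fires R7, giving R.
R first appears in round 4.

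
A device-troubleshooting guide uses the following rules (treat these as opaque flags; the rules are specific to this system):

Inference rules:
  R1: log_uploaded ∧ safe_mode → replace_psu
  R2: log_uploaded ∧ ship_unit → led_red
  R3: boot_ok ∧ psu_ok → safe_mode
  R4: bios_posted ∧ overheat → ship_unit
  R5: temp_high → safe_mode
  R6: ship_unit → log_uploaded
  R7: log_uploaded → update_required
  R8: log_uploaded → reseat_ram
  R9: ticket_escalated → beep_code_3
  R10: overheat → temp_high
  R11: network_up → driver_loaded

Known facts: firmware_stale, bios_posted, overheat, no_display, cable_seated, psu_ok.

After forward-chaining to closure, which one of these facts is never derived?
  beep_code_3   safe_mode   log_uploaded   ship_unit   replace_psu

Round 1: R4 [bios_posted ∧ overheat → ship_unit]; R10 [overheat → temp_high]. Adds ship_unit, temp_high.
Round 2: R5 [temp_high → safe_mode]; R6 [ship_unit → log_uploaded]. Adds safe_mode, log_uploaded.
Round 3: R1 [log_uploaded ∧ safe_mode → replace_psu]; R2 [log_uploaded ∧ ship_unit → led_red]; R7 [log_uploaded → update_required]; R8 [log_uploaded → reseat_ram]. Adds replace_psu, led_red, update_required, reseat_ram.
Derived: safe_mode (round 2), ship_unit (round 1), replace_psu (round 3), log_uploaded (round 2). beep_code_3 never appears in any round.

beep_code_3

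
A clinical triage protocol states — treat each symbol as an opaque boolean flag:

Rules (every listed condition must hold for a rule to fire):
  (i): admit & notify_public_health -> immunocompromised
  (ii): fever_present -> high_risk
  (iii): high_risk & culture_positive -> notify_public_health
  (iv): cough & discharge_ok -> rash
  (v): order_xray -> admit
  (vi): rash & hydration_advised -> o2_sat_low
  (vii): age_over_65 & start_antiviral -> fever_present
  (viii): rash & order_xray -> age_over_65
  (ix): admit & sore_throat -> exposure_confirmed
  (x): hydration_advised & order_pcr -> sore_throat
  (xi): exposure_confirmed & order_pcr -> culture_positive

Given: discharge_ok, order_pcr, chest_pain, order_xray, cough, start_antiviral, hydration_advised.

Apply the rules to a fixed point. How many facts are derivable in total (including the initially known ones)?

18

Round 1: (iv) [cough & discharge_ok -> rash]; (v) [order_xray -> admit]; (x) [hydration_advised & order_pcr -> sore_throat]. Adds rash, admit, sore_throat.
Round 2: (vi) [rash & hydration_advised -> o2_sat_low]; (viii) [rash & order_xray -> age_over_65]; (ix) [admit & sore_throat -> exposure_confirmed]. Adds o2_sat_low, age_over_65, exposure_confirmed.
Round 3: (vii) [age_over_65 & start_antiviral -> fever_present]; (xi) [exposure_confirmed & order_pcr -> culture_positive]. Adds fever_present, culture_positive.
Round 4: (ii) [fever_present -> high_risk]. Adds high_risk.
Round 5: (iii) [high_risk & culture_positive -> notify_public_health]. Adds notify_public_health.
Round 6: (i) [admit & notify_public_health -> immunocompromised]. Adds immunocompromised.
Closure: {admit, age_over_65, chest_pain, cough, culture_positive, discharge_ok, exposure_confirmed, fever_present, high_risk, hydration_advised, immunocompromised, notify_public_health, o2_sat_low, order_pcr, order_xray, rash, sore_throat, start_antiviral} — 18 facts.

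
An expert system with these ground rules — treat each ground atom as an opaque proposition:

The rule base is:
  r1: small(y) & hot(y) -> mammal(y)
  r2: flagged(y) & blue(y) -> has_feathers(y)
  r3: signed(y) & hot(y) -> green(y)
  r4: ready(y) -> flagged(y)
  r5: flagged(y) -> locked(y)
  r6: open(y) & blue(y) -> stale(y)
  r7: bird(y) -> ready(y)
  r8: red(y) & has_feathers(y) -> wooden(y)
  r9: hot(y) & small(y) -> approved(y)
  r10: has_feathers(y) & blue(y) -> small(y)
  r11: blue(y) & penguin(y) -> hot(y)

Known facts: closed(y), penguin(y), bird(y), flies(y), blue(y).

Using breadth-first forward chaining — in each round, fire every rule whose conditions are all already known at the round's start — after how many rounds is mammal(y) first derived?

5

Round 1: r7 [bird(y) -> ready(y)]; r11 [blue(y) & penguin(y) -> hot(y)]. Adds ready(y), hot(y).
Round 2: r4 [ready(y) -> flagged(y)]. Adds flagged(y).
Round 3: r2 [flagged(y) & blue(y) -> has_feathers(y)]; r5 [flagged(y) -> locked(y)]. Adds has_feathers(y), locked(y).
Round 4: r10 [has_feathers(y) & blue(y) -> small(y)]. Adds small(y).
Round 5: r1 [small(y) & hot(y) -> mammal(y)]; r9 [hot(y) & small(y) -> approved(y)]. Adds mammal(y), approved(y).
mammal(y) first appears in round 5.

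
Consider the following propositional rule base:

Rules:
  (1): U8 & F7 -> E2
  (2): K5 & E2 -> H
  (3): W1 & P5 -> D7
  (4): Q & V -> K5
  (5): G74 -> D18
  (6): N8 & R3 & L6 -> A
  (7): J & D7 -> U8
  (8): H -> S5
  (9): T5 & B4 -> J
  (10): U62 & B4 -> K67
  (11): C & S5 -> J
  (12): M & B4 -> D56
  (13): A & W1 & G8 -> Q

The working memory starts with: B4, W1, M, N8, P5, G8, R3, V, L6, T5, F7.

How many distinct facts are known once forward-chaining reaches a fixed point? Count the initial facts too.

21

[1] (3) [W1 & P5 -> D7]; (6) [N8 & R3 & L6 -> A]; (9) [T5 & B4 -> J]; (12) [M & B4 -> D56]. ⇒ new: D7, A, J, D56.
[2] (7) [J & D7 -> U8]; (13) [A & W1 & G8 -> Q]. ⇒ new: U8, Q.
[3] (1) [U8 & F7 -> E2]; (4) [Q & V -> K5]. ⇒ new: E2, K5.
[4] (2) [K5 & E2 -> H]. ⇒ new: H.
[5] (8) [H -> S5]. ⇒ new: S5.
Closure: {A, B4, D56, D7, E2, F7, G8, H, J, K5, L6, M, N8, P5, Q, R3, S5, T5, U8, V, W1} — 21 facts.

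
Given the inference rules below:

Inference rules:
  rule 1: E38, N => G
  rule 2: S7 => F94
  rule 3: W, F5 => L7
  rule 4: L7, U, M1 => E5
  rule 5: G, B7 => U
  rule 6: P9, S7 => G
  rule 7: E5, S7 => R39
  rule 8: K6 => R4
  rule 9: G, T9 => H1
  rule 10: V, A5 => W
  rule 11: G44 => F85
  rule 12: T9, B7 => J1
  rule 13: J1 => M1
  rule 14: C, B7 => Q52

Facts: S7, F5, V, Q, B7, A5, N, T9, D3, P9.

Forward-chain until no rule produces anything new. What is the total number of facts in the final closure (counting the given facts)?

Round 1 fires rule 2, rule 6, rule 10, rule 12, giving F94, G, W, J1.
Round 2 fires rule 3, rule 5, rule 9, rule 13, giving L7, U, H1, M1.
Round 3 fires rule 4, giving E5.
Round 4 fires rule 7, giving R39.
Closure: {A5, B7, D3, E5, F5, F94, G, H1, J1, L7, M1, N, P9, Q, R39, S7, T9, U, V, W} — 20 facts.

20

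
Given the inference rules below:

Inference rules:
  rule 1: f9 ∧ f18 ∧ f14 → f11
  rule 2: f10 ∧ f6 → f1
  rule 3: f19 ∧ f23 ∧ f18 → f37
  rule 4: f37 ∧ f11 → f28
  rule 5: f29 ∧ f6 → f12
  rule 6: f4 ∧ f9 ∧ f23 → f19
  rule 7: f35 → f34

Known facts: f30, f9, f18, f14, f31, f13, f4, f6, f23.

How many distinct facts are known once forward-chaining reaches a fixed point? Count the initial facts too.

13

[1] rule 1 [f9 ∧ f18 ∧ f14 → f11]; rule 6 [f4 ∧ f9 ∧ f23 → f19]. ⇒ new: f11, f19.
[2] rule 3 [f19 ∧ f23 ∧ f18 → f37]. ⇒ new: f37.
[3] rule 4 [f37 ∧ f11 → f28]. ⇒ new: f28.
Closure: {f11, f13, f14, f18, f19, f23, f28, f30, f31, f37, f4, f6, f9} — 13 facts.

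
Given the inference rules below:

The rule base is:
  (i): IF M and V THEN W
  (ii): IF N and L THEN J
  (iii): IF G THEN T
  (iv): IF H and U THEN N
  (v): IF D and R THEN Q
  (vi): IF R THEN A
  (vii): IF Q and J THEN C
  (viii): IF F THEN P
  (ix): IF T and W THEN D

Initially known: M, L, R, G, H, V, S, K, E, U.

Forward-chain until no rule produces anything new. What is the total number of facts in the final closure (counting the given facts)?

Round 1: (i) [IF M and V THEN W]; (iii) [IF G THEN T]; (iv) [IF H and U THEN N]; (vi) [IF R THEN A]. Adds W, T, N, A.
Round 2: (ii) [IF N and L THEN J]; (ix) [IF T and W THEN D]. Adds J, D.
Round 3: (v) [IF D and R THEN Q]. Adds Q.
Round 4: (vii) [IF Q and J THEN C]. Adds C.
Closure: {A, C, D, E, G, H, J, K, L, M, N, Q, R, S, T, U, V, W} — 18 facts.

18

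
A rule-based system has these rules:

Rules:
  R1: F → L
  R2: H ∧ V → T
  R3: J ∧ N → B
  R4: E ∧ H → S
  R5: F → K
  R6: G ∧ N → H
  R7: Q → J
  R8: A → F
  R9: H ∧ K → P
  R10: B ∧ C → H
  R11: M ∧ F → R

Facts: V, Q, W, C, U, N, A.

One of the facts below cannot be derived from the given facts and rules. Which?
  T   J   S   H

Round 1: R7 [Q → J]; R8 [A → F]. Adds J, F.
Round 2: R1 [F → L]; R3 [J ∧ N → B]; R5 [F → K]. Adds L, B, K.
Round 3: R10 [B ∧ C → H]. Adds H.
Round 4: R2 [H ∧ V → T]; R9 [H ∧ K → P]. Adds T, P.
Derived: T (round 4), H (round 3), J (round 1). S never appears in any round.

S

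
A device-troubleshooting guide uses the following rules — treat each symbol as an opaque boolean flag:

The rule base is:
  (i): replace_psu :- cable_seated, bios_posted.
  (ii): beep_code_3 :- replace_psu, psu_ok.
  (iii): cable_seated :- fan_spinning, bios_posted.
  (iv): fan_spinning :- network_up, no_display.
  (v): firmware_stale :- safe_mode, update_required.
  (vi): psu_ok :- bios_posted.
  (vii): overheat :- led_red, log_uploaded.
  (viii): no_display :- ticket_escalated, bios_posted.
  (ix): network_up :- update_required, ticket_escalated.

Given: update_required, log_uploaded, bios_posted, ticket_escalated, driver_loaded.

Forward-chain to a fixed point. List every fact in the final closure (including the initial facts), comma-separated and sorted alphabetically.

beep_code_3, bios_posted, cable_seated, driver_loaded, fan_spinning, log_uploaded, network_up, no_display, psu_ok, replace_psu, ticket_escalated, update_required

Round 1: (vi) [psu_ok :- bios_posted.]; (viii) [no_display :- ticket_escalated, bios_posted.]; (ix) [network_up :- update_required, ticket_escalated.]. New: psu_ok, no_display, network_up.
Round 2: (iv) [fan_spinning :- network_up, no_display.]. New: fan_spinning.
Round 3: (iii) [cable_seated :- fan_spinning, bios_posted.]. New: cable_seated.
Round 4: (i) [replace_psu :- cable_seated, bios_posted.]. New: replace_psu.
Round 5: (ii) [beep_code_3 :- replace_psu, psu_ok.]. New: beep_code_3.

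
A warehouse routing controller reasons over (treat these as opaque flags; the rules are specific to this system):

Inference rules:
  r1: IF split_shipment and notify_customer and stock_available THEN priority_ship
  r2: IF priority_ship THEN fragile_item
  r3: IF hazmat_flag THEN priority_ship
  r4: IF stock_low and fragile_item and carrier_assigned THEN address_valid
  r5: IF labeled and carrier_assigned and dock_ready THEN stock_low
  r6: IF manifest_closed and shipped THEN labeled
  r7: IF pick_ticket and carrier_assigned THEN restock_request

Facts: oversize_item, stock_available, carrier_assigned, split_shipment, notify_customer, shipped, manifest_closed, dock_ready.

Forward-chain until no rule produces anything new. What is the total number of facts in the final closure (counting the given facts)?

13

Round 1 fires r1, r6, giving priority_ship, labeled.
Round 2 fires r2, r5, giving fragile_item, stock_low.
Round 3 fires r4, giving address_valid.
Closure: {address_valid, carrier_assigned, dock_ready, fragile_item, labeled, manifest_closed, notify_customer, oversize_item, priority_ship, shipped, split_shipment, stock_available, stock_low} — 13 facts.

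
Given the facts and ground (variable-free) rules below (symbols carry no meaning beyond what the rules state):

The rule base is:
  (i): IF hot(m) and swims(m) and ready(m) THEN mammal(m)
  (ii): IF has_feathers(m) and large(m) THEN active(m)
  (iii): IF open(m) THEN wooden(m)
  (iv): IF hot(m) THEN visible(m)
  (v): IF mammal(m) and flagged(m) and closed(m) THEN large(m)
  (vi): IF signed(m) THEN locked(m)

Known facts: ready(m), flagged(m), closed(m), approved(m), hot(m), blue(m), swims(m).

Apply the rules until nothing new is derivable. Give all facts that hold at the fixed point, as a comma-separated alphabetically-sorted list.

approved(m), blue(m), closed(m), flagged(m), hot(m), large(m), mammal(m), ready(m), swims(m), visible(m)

Round 1: (i) [IF hot(m) and swims(m) and ready(m) THEN mammal(m)]; (iv) [IF hot(m) THEN visible(m)]. New: mammal(m), visible(m).
Round 2: (v) [IF mammal(m) and flagged(m) and closed(m) THEN large(m)]. New: large(m).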